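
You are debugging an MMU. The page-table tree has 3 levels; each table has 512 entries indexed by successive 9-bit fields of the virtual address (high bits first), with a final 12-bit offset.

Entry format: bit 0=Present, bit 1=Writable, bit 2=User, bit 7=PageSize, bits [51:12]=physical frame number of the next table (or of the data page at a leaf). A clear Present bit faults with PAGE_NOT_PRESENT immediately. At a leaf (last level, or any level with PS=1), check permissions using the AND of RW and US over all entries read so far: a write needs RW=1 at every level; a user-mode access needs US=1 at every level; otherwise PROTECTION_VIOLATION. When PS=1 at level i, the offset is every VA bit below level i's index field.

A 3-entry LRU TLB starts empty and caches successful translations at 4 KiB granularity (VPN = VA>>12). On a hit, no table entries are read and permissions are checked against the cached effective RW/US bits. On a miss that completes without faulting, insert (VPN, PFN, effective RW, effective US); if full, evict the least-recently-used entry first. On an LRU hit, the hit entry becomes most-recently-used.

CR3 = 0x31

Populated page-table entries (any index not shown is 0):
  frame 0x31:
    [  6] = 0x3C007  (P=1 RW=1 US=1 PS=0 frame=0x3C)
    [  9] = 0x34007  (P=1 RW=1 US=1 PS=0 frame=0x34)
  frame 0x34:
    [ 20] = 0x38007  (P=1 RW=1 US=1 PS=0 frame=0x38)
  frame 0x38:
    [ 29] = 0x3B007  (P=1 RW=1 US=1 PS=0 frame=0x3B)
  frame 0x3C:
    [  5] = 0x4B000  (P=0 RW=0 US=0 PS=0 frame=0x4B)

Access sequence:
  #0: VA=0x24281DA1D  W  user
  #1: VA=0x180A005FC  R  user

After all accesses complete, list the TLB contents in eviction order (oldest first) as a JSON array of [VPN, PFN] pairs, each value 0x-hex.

Trace:
#0 VA=0x24281DA1D (w,user):
  lvl0: tbl 0x31, slot 9 ⇒ 0x34007 (P1/RW1/US1/PS0)
  lvl1: tbl 0x34, slot 20 ⇒ 0x38007 (P1/RW1/US1/PS0)
  lvl2: tbl 0x38, slot 29 ⇒ 0x3B007 (P1/RW1/US1/PS0)
  → PA=0x3BA1D  (3 entries read)
#1 VA=0x180A005FC (r,user):
  lvl0: tbl 0x31, slot 6 ⇒ 0x3C007 (P1/RW1/US1/PS0)
  lvl1: tbl 0x3C, slot 5 ⇒ 0x4B000 (P0/RW0/US0/PS0)
  ⇒ fault: PAGE_NOT_PRESENT  — 2 lookups

TLB: [["0x24281D", "0x3B"]]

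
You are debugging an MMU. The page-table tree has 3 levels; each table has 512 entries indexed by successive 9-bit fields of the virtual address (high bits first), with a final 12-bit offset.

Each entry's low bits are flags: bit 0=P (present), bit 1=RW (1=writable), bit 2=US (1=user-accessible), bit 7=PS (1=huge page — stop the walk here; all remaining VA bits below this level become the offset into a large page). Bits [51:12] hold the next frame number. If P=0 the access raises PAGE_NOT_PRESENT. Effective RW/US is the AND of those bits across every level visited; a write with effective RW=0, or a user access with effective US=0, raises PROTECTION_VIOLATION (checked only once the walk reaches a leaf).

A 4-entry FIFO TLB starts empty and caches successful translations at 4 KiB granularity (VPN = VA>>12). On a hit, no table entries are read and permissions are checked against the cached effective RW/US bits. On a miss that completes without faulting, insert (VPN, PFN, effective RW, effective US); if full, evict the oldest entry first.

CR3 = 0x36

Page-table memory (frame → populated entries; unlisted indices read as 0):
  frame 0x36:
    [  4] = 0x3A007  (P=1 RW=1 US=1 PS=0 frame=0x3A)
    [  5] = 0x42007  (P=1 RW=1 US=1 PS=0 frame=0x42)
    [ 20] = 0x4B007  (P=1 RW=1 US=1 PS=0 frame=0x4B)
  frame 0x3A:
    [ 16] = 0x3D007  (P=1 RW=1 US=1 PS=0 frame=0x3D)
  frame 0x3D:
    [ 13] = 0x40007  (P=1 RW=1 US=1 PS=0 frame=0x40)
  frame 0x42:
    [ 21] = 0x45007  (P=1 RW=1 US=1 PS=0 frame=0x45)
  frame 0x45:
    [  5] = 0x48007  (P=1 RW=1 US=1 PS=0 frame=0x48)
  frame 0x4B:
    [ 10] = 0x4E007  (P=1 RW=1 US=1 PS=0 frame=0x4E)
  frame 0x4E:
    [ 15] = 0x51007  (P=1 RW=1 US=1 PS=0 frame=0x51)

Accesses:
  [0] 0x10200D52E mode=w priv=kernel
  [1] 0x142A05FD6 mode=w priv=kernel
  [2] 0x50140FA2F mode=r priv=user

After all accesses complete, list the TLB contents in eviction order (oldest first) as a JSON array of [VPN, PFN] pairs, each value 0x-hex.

Walk each access:
#0 VA=0x10200D52E (w,kernel):
  L0: frame=0x36 idx=4 entry=0x3A007 [P=1 RW=1 US=1 PS=0]
  L1: frame=0x3A idx=16 entry=0x3D007 [P=1 RW=1 US=1 PS=0]
  L2: frame=0x3D idx=13 entry=0x40007 [P=1 RW=1 US=1 PS=0]
  → PA=0x4052E  (3 entries read)
#1 VA=0x142A05FD6 (w,kernel):
  L0: frame=0x36 idx=5 entry=0x42007 [P=1 RW=1 US=1 PS=0]
  L1: frame=0x42 idx=21 entry=0x45007 [P=1 RW=1 US=1 PS=0]
  L2: frame=0x45 idx=5 entry=0x48007 [P=1 RW=1 US=1 PS=0]
  → PA=0x48FD6  (3 entries read)
#2 VA=0x50140FA2F (r,user):
  L0: frame=0x36 idx=20 entry=0x4B007 [P=1 RW=1 US=1 PS=0]
  L1: frame=0x4B idx=10 entry=0x4E007 [P=1 RW=1 US=1 PS=0]
  L2: frame=0x4E idx=15 entry=0x51007 [P=1 RW=1 US=1 PS=0]
  → PA=0x51A2F  (3 entries read)

TLB: [["0x10200D", "0x40"], ["0x142A05", "0x48"], ["0x50140F", "0x51"]]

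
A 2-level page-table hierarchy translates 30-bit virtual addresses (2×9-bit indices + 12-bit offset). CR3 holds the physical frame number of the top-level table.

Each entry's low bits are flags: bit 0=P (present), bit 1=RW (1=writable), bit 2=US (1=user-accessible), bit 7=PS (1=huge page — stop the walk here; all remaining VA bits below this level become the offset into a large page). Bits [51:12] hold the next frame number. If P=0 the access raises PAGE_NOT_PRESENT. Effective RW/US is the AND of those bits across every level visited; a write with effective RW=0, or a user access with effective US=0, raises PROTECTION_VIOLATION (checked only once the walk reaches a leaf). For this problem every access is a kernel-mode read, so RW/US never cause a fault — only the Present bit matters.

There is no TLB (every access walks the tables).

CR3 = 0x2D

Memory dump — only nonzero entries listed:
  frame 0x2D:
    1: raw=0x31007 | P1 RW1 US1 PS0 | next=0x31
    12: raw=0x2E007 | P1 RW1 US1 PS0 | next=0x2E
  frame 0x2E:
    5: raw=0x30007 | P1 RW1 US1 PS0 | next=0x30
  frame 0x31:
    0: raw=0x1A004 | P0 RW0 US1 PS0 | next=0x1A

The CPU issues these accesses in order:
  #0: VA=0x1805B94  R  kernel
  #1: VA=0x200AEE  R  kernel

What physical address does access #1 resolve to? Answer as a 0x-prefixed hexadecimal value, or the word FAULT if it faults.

Walk each access:
#0 VA=0x1805B94 (r,kernel):
  L0: frame=0x2D idx=12 entry=0x2E007 [P=1 RW=1 US=1 PS=0]
  L1: frame=0x2E idx=5 entry=0x30007 [P=1 RW=1 US=1 PS=0]
  ✓ 0x30B94  — 2 lookups
#1 VA=0x200AEE (r,kernel):
  L0: frame=0x2D idx=1 entry=0x31007 [P=1 RW=1 US=1 PS=0]
  L1: frame=0x31 idx=0 entry=0x1A004 [P=0 RW=0 US=1 PS=0]
  → PAGE_NOT_PRESENT  (2 entries read)

Access #1 PA: FAULT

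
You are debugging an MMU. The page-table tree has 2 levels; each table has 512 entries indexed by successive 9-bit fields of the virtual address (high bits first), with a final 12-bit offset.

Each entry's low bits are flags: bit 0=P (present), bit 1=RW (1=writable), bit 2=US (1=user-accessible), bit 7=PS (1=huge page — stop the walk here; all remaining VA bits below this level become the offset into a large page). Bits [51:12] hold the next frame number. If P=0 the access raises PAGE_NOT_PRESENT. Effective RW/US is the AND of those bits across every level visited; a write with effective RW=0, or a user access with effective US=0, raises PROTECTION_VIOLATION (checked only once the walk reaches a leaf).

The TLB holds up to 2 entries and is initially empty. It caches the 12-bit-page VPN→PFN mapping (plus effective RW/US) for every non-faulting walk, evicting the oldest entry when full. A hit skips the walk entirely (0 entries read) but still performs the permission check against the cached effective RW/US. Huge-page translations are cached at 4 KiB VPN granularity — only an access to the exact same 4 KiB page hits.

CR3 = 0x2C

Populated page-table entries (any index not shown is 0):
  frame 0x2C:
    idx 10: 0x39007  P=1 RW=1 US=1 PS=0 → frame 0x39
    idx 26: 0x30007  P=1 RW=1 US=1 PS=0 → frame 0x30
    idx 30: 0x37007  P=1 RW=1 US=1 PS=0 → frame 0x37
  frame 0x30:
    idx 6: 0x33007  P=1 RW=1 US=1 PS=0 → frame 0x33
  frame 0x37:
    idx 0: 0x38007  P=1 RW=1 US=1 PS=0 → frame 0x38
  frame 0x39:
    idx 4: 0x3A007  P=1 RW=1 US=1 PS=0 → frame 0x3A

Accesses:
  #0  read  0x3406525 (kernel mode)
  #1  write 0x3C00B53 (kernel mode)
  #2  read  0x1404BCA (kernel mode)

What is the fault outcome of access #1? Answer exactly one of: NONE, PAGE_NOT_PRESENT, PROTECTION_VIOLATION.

Trace:
#0 VA=0x3406525 (r,kernel):
  lvl0: tbl 0x2C, slot 26 ⇒ 0x30007 (P1/RW1/US1/PS0)
  lvl1: tbl 0x30, slot 6 ⇒ 0x33007 (P1/RW1/US1/PS0)
  ✓ 0x33525  — 2 lookups
#1 VA=0x3C00B53 (w,kernel):
  lvl0: tbl 0x2C, slot 30 ⇒ 0x37007 (P1/RW1/US1/PS0)
  lvl1: tbl 0x37, slot 0 ⇒ 0x38007 (P1/RW1/US1/PS0)
  ✓ 0x38B53  — 2 lookups
#2 VA=0x1404BCA (r,kernel):
  lvl0: tbl 0x2C, slot 10 ⇒ 0x39007 (P1/RW1/US1/PS0)
  lvl1: tbl 0x39, slot 4 ⇒ 0x3A007 (P1/RW1/US1/PS0)
  ✓ 0x3ABCA  — 2 lookups

Access #1 fault: NONE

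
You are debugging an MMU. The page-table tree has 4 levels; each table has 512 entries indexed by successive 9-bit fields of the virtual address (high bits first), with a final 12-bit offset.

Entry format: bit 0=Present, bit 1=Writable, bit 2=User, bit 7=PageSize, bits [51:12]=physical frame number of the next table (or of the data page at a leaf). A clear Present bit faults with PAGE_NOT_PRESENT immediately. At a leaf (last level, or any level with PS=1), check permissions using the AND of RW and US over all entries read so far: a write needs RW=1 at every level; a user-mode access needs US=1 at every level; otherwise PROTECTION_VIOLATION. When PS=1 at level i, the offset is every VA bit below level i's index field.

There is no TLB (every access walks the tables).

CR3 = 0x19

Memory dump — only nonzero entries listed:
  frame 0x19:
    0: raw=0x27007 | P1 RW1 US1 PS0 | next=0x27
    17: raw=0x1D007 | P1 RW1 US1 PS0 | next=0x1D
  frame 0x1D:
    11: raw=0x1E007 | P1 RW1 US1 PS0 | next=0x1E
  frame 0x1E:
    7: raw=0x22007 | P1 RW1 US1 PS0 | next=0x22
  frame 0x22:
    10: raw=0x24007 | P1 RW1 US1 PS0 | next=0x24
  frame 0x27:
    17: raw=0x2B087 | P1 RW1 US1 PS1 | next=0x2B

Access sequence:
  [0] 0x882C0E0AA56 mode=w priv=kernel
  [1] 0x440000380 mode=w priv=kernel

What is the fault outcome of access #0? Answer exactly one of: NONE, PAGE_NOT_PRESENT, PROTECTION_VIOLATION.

Per-access translation:
#0 VA=0x882C0E0AA56 (w,kernel):
  L0: frame=0x19 idx=17 entry=0x1D007 [P=1 RW=1 US=1 PS=0]
  L1: frame=0x1D idx=11 entry=0x1E007 [P=1 RW=1 US=1 PS=0]
  L2: frame=0x1E idx=7 entry=0x22007 [P=1 RW=1 US=1 PS=0]
  L3: frame=0x22 idx=10 entry=0x24007 [P=1 RW=1 US=1 PS=0]
  ⇒ phys 0x24A56  [4 reads]
#1 VA=0x440000380 (w,kernel):
  L0: frame=0x19 idx=0 entry=0x27007 [P=1 RW=1 US=1 PS=0]
  L1: frame=0x27 idx=17 entry=0x2B087 [P=1 RW=1 US=1 PS=1]
  ⇒ phys 0x2B380 (huge @L1)  [2 reads]

Access #0 fault: NONE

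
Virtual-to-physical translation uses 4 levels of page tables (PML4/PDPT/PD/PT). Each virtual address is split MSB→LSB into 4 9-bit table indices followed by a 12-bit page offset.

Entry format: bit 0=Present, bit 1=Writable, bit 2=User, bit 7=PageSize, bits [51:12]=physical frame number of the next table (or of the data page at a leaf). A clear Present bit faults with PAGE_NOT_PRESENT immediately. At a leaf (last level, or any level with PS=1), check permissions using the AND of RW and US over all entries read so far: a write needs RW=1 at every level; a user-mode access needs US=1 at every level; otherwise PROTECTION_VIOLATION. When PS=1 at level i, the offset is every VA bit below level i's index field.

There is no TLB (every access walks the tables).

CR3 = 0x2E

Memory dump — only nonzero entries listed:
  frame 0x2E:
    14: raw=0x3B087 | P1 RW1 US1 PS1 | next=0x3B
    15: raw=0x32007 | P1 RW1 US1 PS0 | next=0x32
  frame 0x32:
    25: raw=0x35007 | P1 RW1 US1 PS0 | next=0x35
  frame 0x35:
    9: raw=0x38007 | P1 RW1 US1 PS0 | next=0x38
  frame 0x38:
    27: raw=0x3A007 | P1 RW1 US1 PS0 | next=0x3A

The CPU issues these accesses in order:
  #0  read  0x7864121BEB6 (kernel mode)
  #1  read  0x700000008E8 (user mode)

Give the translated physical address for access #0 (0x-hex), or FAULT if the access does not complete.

Per-access translation:
#0 VA=0x7864121BEB6 (r,kernel):
  [0] read 0x2E idx=15: raw=0x32007 flags P=1 W=1 U=1 S=0
  [1] read 0x32 idx=25: raw=0x35007 flags P=1 W=1 U=1 S=0
  [2] read 0x35 idx=9: raw=0x38007 flags P=1 W=1 U=1 S=0
  [3] read 0x38 idx=27: raw=0x3A007 flags P=1 W=1 U=1 S=0
  ✓ 0x3AEB6  — 4 lookups
#1 VA=0x700000008E8 (r,user):
  [0] read 0x2E idx=14: raw=0x3B087 flags P=1 W=1 U=1 S=1
  ✓ 0x3B8E8 (huge @L0)  — 1 lookups

Access #0 PA: 0x3AEB6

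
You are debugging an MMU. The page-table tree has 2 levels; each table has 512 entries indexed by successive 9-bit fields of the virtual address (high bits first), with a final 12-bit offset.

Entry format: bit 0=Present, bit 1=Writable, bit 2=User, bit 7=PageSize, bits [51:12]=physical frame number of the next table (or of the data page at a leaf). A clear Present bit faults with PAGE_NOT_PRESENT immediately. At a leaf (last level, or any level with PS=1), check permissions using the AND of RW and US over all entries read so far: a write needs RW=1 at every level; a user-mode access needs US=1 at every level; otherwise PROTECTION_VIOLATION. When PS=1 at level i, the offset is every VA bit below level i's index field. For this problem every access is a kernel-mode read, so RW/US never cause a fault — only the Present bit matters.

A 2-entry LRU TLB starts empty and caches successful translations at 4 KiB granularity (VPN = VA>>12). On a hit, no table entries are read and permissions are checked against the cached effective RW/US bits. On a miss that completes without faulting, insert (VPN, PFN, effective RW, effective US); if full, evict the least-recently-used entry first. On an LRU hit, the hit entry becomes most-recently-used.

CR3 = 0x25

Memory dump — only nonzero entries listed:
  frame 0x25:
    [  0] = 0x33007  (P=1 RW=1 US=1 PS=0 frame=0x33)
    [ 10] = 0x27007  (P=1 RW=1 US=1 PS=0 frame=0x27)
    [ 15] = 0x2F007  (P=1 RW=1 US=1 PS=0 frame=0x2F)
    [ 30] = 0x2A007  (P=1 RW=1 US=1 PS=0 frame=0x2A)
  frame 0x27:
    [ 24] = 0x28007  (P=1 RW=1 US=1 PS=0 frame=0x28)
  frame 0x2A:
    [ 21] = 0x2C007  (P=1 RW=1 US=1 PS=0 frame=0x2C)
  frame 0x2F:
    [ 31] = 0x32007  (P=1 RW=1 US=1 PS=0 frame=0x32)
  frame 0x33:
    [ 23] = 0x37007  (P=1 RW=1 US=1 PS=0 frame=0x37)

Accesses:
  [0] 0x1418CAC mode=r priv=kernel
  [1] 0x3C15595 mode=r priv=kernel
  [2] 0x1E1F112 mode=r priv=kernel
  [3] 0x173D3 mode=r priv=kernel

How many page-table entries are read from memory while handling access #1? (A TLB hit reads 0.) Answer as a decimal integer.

Trace:
#0 VA=0x1418CAC (r,kernel):
  L0: frame=0x25 idx=10 entry=0x27007 [P=1 RW=1 US=1 PS=0]
  L1: frame=0x27 idx=24 entry=0x28007 [P=1 RW=1 US=1 PS=0]
  ✓ 0x28CAC  — 2 lookups
#1 VA=0x3C15595 (r,kernel):
  L0: frame=0x25 idx=30 entry=0x2A007 [P=1 RW=1 US=1 PS=0]
  L1: frame=0x2A idx=21 entry=0x2C007 [P=1 RW=1 US=1 PS=0]
  ✓ 0x2C595  — 2 lookups
#2 VA=0x1E1F112 (r,kernel):
  L0: frame=0x25 idx=15 entry=0x2F007 [P=1 RW=1 US=1 PS=0]
  L1: frame=0x2F idx=31 entry=0x32007 [P=1 RW=1 US=1 PS=0]
  ✓ 0x32112  — 2 lookups
#3 VA=0x173D3 (r,kernel):
  L0: frame=0x25 idx=0 entry=0x33007 [P=1 RW=1 US=1 PS=0]
  L1: frame=0x33 idx=23 entry=0x37007 [P=1 RW=1 US=1 PS=0]
  ✓ 0x373D3  — 2 lookups

Entries read for #1: 2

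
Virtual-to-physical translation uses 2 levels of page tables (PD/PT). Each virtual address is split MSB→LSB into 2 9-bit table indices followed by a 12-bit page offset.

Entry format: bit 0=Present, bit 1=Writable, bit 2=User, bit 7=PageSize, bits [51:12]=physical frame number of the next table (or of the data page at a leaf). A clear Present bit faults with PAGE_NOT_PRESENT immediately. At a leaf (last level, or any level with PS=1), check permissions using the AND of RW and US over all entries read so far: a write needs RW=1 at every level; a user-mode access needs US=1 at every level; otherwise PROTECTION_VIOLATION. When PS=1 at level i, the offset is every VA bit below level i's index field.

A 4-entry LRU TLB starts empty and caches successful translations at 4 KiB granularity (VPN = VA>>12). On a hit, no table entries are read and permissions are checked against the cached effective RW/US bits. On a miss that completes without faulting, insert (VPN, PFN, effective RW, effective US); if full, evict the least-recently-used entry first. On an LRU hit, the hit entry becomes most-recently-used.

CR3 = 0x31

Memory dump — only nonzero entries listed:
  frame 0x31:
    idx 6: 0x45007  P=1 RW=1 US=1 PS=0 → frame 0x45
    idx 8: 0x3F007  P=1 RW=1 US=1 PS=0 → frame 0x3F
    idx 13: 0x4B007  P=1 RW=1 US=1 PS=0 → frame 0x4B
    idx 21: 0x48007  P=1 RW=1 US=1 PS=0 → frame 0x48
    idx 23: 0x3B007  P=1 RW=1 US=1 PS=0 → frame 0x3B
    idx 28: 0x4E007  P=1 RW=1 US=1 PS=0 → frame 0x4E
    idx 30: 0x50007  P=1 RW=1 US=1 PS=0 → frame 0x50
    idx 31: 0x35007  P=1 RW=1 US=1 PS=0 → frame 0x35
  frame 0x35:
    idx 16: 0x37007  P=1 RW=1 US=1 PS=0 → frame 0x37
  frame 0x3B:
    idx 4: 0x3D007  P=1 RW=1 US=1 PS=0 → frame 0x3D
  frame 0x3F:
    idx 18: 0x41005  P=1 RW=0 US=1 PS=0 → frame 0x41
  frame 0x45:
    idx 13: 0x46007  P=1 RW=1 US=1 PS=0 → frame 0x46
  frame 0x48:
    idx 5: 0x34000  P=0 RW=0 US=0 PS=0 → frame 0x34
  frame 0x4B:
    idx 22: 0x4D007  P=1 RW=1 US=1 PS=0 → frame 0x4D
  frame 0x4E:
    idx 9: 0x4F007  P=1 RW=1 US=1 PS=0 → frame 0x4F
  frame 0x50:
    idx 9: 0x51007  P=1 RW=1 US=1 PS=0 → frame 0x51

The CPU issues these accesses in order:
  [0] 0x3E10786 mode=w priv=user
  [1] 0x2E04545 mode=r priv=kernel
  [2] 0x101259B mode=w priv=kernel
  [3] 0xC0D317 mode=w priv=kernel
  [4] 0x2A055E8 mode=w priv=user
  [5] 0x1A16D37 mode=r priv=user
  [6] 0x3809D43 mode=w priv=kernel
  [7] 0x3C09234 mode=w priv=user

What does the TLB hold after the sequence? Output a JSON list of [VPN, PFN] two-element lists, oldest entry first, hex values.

Walk each access:
#0 VA=0x3E10786 (w,user):
  L0 @0x31[31] → 0x35007  P=1,RW=1,US=1,PS=0
  L1 @0x35[16] → 0x37007  P=1,RW=1,US=1,PS=0
  → PA=0x37786  (2 entries read)
#1 VA=0x2E04545 (r,kernel):
  L0 @0x31[23] → 0x3B007  P=1,RW=1,US=1,PS=0
  L1 @0x3B[4] → 0x3D007  P=1,RW=1,US=1,PS=0
  → PA=0x3D545  (2 entries read)
#2 VA=0x101259B (w,kernel):
  L0 @0x31[8] → 0x3F007  P=1,RW=1,US=1,PS=0
  L1 @0x3F[18] → 0x41005  P=1,RW=0,US=1,PS=0
  ✗ PROTECTION_VIOLATION  [2 reads]
#3 VA=0xC0D317 (w,kernel):
  L0 @0x31[6] → 0x45007  P=1,RW=1,US=1,PS=0
  L1 @0x45[13] → 0x46007  P=1,RW=1,US=1,PS=0
  → PA=0x46317  (2 entries read)
#4 VA=0x2A055E8 (w,user):
  L0 @0x31[21] → 0x48007  P=1,RW=1,US=1,PS=0
  L1 @0x48[5] → 0x34000  P=0,RW=0,US=0,PS=0
  ✗ PAGE_NOT_PRESENT  [2 reads]
#5 VA=0x1A16D37 (r,user):
  L0 @0x31[13] → 0x4B007  P=1,RW=1,US=1,PS=0
  L1 @0x4B[22] → 0x4D007  P=1,RW=1,US=1,PS=0
  → PA=0x4DD37  (2 entries read)
#6 VA=0x3809D43 (w,kernel):
  L0 @0x31[28] → 0x4E007  P=1,RW=1,US=1,PS=0
  L1 @0x4E[9] → 0x4F007  P=1,RW=1,US=1,PS=0
  → PA=0x4FD43  (2 entries read)
#7 VA=0x3C09234 (w,user):
  L0 @0x31[30] → 0x50007  P=1,RW=1,US=1,PS=0
  L1 @0x50[9] → 0x51007  P=1,RW=1,US=1,PS=0
  → PA=0x51234  (2 entries read)

TLB: [["0xC0D", "0x46"], ["0x1A16", "0x4D"], ["0x3809", "0x4F"], ["0x3C09", "0x51"]]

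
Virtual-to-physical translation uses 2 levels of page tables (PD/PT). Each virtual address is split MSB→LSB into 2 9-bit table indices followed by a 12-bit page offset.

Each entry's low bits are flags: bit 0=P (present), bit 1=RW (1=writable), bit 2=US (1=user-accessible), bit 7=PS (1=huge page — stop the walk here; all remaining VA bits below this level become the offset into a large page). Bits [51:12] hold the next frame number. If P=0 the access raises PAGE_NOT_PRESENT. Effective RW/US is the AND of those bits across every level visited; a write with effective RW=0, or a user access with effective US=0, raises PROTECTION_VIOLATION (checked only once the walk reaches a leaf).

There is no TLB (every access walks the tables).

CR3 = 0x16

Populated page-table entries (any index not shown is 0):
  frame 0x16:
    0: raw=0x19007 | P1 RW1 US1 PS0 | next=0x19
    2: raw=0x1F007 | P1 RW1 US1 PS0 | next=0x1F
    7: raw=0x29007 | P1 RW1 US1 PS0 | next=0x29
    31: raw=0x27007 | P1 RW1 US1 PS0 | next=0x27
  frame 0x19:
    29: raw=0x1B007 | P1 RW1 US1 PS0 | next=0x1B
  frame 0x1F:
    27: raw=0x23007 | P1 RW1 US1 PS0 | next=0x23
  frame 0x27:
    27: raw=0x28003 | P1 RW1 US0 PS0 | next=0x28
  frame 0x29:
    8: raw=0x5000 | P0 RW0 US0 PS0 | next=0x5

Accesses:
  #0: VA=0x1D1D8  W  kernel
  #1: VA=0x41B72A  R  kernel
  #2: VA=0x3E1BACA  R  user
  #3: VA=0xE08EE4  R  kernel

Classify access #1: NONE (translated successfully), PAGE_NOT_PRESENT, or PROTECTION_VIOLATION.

Trace:
#0 VA=0x1D1D8 (w,kernel):
  lvl0: tbl 0x16, slot 0 ⇒ 0x19007 (P1/RW1/US1/PS0)
  lvl1: tbl 0x19, slot 29 ⇒ 0x1B007 (P1/RW1/US1/PS0)
  ⇒ phys 0x1B1D8  [2 reads]
#1 VA=0x41B72A (r,kernel):
  lvl0: tbl 0x16, slot 2 ⇒ 0x1F007 (P1/RW1/US1/PS0)
  lvl1: tbl 0x1F, slot 27 ⇒ 0x23007 (P1/RW1/US1/PS0)
  ⇒ phys 0x2372A  [2 reads]
#2 VA=0x3E1BACA (r,user):
  lvl0: tbl 0x16, slot 31 ⇒ 0x27007 (P1/RW1/US1/PS0)
  lvl1: tbl 0x27, slot 27 ⇒ 0x28003 (P1/RW1/US0/PS0)
  ✗ PROTECTION_VIOLATION  [2 reads]
#3 VA=0xE08EE4 (r,kernel):
  lvl0: tbl 0x16, slot 7 ⇒ 0x29007 (P1/RW1/US1/PS0)
  lvl1: tbl 0x29, slot 8 ⇒ 0x5000 (P0/RW0/US0/PS0)
  ✗ PAGE_NOT_PRESENT  [2 reads]

Access #1 fault: NONE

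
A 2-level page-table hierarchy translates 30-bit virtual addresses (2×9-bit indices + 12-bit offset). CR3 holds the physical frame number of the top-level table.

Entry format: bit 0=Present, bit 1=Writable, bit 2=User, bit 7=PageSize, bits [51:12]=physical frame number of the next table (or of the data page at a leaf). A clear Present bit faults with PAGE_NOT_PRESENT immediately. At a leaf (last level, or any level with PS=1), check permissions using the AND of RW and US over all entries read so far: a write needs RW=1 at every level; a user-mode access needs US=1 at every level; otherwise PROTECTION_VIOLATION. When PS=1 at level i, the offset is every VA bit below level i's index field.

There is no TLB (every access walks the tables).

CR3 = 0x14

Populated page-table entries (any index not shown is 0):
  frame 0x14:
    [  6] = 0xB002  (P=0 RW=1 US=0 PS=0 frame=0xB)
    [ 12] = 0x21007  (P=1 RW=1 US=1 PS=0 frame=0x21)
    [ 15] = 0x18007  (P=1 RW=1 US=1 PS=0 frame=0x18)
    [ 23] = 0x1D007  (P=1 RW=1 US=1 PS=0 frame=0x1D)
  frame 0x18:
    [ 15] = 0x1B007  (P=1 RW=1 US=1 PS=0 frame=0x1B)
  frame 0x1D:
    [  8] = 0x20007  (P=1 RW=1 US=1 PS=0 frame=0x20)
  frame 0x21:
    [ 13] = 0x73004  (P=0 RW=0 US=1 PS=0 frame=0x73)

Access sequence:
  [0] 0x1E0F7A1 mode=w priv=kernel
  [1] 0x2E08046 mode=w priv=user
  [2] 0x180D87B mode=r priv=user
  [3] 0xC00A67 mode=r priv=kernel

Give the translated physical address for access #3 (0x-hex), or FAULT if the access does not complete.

Trace:
#0 VA=0x1E0F7A1 (w,kernel):
  [0] read 0x14 idx=15: raw=0x18007 flags P=1 W=1 U=1 S=0
  [1] read 0x18 idx=15: raw=0x1B007 flags P=1 W=1 U=1 S=0
  → PA=0x1B7A1  (2 entries read)
#1 VA=0x2E08046 (w,user):
  [0] read 0x14 idx=23: raw=0x1D007 flags P=1 W=1 U=1 S=0
  [1] read 0x1D idx=8: raw=0x20007 flags P=1 W=1 U=1 S=0
  → PA=0x20046  (2 entries read)
#2 VA=0x180D87B (r,user):
  [0] read 0x14 idx=12: raw=0x21007 flags P=1 W=1 U=1 S=0
  [1] read 0x21 idx=13: raw=0x73004 flags P=0 W=0 U=1 S=0
  ✗ PAGE_NOT_PRESENT  [2 reads]
#3 VA=0xC00A67 (r,kernel):
  [0] read 0x14 idx=6: raw=0xB002 flags P=0 W=1 U=0 S=0
  ✗ PAGE_NOT_PRESENT  [1 reads]

Access #3 PA: FAULT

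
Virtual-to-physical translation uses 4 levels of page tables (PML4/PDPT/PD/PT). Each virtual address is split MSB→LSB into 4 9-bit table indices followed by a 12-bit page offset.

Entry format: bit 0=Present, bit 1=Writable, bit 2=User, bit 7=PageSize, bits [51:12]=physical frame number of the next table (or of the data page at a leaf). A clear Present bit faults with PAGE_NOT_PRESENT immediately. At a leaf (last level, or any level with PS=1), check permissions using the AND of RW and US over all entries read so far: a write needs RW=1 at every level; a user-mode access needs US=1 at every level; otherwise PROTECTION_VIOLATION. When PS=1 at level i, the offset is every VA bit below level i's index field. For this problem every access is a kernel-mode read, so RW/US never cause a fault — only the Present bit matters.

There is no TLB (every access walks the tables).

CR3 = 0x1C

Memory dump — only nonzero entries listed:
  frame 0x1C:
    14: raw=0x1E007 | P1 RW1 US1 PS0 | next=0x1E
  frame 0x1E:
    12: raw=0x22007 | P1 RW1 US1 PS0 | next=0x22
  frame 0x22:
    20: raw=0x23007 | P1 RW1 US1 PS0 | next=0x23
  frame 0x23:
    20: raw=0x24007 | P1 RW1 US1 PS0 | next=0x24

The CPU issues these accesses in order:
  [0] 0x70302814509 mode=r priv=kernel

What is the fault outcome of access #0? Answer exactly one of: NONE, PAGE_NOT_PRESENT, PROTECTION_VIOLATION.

Walk each access:
#0 VA=0x70302814509 (r,kernel):
  L0: frame=0x1C idx=14 entry=0x1E007 [P=1 RW=1 US=1 PS=0]
  L1: frame=0x1E idx=12 entry=0x22007 [P=1 RW=1 US=1 PS=0]
  L2: frame=0x22 idx=20 entry=0x23007 [P=1 RW=1 US=1 PS=0]
  L3: frame=0x23 idx=20 entry=0x24007 [P=1 RW=1 US=1 PS=0]
  ⇒ phys 0x24509  [4 reads]

Access #0 fault: NONE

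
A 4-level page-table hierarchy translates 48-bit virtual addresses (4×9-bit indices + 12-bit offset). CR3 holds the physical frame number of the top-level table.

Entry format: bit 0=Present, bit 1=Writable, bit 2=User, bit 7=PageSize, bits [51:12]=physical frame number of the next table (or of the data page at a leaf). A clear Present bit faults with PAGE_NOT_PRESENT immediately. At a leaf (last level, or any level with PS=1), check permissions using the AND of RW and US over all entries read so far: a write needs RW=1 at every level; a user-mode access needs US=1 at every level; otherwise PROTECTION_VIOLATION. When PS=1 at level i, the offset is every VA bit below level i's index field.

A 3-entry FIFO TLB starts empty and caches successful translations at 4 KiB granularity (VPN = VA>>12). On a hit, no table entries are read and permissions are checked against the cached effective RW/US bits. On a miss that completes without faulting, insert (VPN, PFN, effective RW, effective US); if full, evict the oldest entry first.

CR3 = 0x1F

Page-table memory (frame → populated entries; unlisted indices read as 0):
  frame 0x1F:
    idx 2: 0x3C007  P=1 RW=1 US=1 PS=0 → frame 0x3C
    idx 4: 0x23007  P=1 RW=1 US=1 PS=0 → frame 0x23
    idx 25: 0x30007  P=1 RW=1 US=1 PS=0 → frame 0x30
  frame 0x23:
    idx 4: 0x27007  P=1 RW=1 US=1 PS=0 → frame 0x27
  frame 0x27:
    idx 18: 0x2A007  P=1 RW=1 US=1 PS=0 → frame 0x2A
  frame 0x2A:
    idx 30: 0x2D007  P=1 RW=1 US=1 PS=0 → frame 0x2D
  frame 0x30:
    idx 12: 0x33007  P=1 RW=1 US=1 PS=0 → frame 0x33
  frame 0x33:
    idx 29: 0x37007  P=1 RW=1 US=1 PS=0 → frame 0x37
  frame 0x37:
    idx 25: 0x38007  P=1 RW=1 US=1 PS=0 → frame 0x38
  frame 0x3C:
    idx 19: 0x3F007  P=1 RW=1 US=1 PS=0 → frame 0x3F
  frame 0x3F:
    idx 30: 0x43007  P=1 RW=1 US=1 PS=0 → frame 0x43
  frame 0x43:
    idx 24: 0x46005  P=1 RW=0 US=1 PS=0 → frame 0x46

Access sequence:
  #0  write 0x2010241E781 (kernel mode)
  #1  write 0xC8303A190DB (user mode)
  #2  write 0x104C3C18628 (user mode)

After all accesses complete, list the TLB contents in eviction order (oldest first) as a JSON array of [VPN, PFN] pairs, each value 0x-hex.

Per-access translation:
#0 VA=0x2010241E781 (w,kernel):
  L0 @0x1F[4] → 0x23007  P=1,RW=1,US=1,PS=0
  L1 @0x23[4] → 0x27007  P=1,RW=1,US=1,PS=0
  L2 @0x27[18] → 0x2A007  P=1,RW=1,US=1,PS=0
  L3 @0x2A[30] → 0x2D007  P=1,RW=1,US=1,PS=0
  → PA=0x2D781  (4 entries read)
#1 VA=0xC8303A190DB (w,user):
  L0 @0x1F[25] → 0x30007  P=1,RW=1,US=1,PS=0
  L1 @0x30[12] → 0x33007  P=1,RW=1,US=1,PS=0
  L2 @0x33[29] → 0x37007  P=1,RW=1,US=1,PS=0
  L3 @0x37[25] → 0x38007  P=1,RW=1,US=1,PS=0
  → PA=0x380DB  (4 entries read)
#2 VA=0x104C3C18628 (w,user):
  L0 @0x1F[2] → 0x3C007  P=1,RW=1,US=1,PS=0
  L1 @0x3C[19] → 0x3F007  P=1,RW=1,US=1,PS=0
  L2 @0x3F[30] → 0x43007  P=1,RW=1,US=1,PS=0
  L3 @0x43[24] → 0x46005  P=1,RW=0,US=1,PS=0
  → PROTECTION_VIOLATION  (4 entries read)

TLB: [["0x2010241E", "0x2D"], ["0xC8303A19", "0x38"]]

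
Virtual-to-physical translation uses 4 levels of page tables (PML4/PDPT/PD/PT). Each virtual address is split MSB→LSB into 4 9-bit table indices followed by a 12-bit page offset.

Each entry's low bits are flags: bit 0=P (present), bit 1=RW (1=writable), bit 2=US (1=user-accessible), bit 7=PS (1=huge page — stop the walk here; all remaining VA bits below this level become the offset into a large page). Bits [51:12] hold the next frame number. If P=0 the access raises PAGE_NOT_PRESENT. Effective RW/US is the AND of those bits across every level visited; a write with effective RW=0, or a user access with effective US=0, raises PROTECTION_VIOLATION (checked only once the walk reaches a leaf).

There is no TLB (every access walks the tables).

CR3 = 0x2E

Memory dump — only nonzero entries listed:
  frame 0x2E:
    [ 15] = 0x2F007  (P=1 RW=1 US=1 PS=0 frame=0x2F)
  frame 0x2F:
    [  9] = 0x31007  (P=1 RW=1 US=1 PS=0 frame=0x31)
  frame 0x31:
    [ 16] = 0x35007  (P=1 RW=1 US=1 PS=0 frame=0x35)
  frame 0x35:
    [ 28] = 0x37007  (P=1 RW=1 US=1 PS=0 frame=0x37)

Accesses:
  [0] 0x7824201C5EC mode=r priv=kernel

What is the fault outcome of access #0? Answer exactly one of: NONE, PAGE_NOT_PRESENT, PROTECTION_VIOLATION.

Walk each access:
#0 VA=0x7824201C5EC (r,kernel):
  [0] read 0x2E idx=15: raw=0x2F007 flags P=1 W=1 U=1 S=0
  [1] read 0x2F idx=9: raw=0x31007 flags P=1 W=1 U=1 S=0
  [2] read 0x31 idx=16: raw=0x35007 flags P=1 W=1 U=1 S=0
  [3] read 0x35 idx=28: raw=0x37007 flags P=1 W=1 U=1 S=0
  ⇒ phys 0x375EC  [4 reads]

Access #0 fault: NONE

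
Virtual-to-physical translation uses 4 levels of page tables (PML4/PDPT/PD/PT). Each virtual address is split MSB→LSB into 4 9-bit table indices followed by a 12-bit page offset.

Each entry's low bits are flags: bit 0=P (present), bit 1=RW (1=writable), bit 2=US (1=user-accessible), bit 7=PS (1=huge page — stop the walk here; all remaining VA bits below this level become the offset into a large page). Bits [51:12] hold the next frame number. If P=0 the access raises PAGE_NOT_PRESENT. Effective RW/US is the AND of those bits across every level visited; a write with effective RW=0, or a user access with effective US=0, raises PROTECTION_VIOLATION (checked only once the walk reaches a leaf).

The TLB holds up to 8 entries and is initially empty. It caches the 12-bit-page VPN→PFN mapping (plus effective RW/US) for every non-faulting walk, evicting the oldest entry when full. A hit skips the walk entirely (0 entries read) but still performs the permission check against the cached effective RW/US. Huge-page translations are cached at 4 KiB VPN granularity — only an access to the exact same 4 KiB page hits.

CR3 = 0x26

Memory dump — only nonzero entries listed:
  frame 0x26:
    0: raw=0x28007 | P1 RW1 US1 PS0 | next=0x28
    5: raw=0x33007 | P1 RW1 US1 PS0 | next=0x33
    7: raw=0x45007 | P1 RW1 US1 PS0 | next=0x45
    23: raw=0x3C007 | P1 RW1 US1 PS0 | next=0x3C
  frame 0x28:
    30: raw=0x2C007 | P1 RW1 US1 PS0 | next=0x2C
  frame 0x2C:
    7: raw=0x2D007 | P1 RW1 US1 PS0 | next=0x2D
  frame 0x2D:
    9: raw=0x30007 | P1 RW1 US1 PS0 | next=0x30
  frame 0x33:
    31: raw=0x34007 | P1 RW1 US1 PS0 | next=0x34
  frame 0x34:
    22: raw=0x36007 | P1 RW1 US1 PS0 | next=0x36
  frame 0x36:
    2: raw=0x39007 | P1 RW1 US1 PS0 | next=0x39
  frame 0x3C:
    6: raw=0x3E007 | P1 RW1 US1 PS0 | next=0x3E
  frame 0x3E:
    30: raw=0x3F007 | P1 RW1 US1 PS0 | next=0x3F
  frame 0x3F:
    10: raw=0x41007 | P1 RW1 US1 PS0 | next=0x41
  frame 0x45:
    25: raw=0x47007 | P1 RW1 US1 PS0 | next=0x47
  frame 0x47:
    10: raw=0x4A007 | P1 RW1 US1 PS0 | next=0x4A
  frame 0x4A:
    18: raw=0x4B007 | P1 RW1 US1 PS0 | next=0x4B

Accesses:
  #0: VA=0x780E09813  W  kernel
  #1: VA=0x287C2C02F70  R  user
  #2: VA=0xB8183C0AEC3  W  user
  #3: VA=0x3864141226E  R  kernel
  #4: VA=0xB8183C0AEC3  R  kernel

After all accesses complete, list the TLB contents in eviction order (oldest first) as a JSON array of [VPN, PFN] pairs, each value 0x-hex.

Walk each access:
#0 VA=0x780E09813 (w,kernel):
  lvl0: tbl 0x26, slot 0 ⇒ 0x28007 (P1/RW1/US1/PS0)
  lvl1: tbl 0x28, slot 30 ⇒ 0x2C007 (P1/RW1/US1/PS0)
  lvl2: tbl 0x2C, slot 7 ⇒ 0x2D007 (P1/RW1/US1/PS0)
  lvl3: tbl 0x2D, slot 9 ⇒ 0x30007 (P1/RW1/US1/PS0)
  ✓ 0x30813  — 4 lookups
#1 VA=0x287C2C02F70 (r,user):
  lvl0: tbl 0x26, slot 5 ⇒ 0x33007 (P1/RW1/US1/PS0)
  lvl1: tbl 0x33, slot 31 ⇒ 0x34007 (P1/RW1/US1/PS0)
  lvl2: tbl 0x34, slot 22 ⇒ 0x36007 (P1/RW1/US1/PS0)
  lvl3: tbl 0x36, slot 2 ⇒ 0x39007 (P1/RW1/US1/PS0)
  ✓ 0x39F70  — 4 lookups
#2 VA=0xB8183C0AEC3 (w,user):
  lvl0: tbl 0x26, slot 23 ⇒ 0x3C007 (P1/RW1/US1/PS0)
  lvl1: tbl 0x3C, slot 6 ⇒ 0x3E007 (P1/RW1/US1/PS0)
  lvl2: tbl 0x3E, slot 30 ⇒ 0x3F007 (P1/RW1/US1/PS0)
  lvl3: tbl 0x3F, slot 10 ⇒ 0x41007 (P1/RW1/US1/PS0)
  ✓ 0x41EC3  — 4 lookups
#3 VA=0x3864141226E (r,kernel):
  lvl0: tbl 0x26, slot 7 ⇒ 0x45007 (P1/RW1/US1/PS0)
  lvl1: tbl 0x45, slot 25 ⇒ 0x47007 (P1/RW1/US1/PS0)
  lvl2: tbl 0x47, slot 10 ⇒ 0x4A007 (P1/RW1/US1/PS0)
  lvl3: tbl 0x4A, slot 18 ⇒ 0x4B007 (P1/RW1/US1/PS0)
  ✓ 0x4B26E  — 4 lookups
#4 VA=0xB8183C0AEC3 (r,kernel):
  TLB hit vpn=0xB8183C0A → PA=0x41EC3

TLB: [["0x780E09", "0x30"], ["0x287C2C02", "0x39"], ["0xB8183C0A", "0x41"], ["0x38641412", "0x4B"]]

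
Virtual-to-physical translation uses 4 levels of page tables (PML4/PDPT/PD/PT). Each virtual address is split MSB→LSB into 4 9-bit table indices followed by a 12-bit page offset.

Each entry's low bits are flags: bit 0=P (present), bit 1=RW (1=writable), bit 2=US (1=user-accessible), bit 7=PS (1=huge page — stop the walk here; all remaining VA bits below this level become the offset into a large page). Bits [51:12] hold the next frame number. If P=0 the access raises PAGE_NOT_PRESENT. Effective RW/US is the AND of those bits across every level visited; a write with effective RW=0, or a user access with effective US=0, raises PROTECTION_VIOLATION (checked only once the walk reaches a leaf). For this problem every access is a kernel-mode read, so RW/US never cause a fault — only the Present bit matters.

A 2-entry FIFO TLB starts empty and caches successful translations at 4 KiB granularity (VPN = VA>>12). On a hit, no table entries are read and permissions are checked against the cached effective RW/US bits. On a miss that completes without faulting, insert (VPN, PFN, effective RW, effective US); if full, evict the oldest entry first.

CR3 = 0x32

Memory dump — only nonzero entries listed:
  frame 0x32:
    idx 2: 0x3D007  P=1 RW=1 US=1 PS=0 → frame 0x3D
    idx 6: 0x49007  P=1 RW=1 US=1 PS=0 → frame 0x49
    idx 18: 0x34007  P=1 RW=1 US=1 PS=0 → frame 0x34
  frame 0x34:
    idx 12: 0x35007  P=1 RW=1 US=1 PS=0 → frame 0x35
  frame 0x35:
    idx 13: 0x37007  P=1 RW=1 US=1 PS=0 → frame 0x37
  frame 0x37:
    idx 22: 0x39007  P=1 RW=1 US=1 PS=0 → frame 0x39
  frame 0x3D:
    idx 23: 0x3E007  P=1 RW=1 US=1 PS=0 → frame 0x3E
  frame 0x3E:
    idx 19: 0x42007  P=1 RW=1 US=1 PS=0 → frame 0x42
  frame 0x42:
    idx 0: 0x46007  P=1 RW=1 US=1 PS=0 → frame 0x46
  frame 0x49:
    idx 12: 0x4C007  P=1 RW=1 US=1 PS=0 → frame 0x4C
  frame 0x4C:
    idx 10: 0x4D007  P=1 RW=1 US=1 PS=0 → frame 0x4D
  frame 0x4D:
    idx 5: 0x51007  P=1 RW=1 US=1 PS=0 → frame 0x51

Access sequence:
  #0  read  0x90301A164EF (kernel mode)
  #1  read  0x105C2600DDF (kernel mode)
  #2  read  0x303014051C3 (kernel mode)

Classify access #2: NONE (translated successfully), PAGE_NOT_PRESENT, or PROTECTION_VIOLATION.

Trace:
#0 VA=0x90301A164EF (r,kernel):
  L0: frame=0x32 idx=18 entry=0x34007 [P=1 RW=1 US=1 PS=0]
  L1: frame=0x34 idx=12 entry=0x35007 [P=1 RW=1 US=1 PS=0]
  L2: frame=0x35 idx=13 entry=0x37007 [P=1 RW=1 US=1 PS=0]
  L3: frame=0x37 idx=22 entry=0x39007 [P=1 RW=1 US=1 PS=0]
  → PA=0x394EF  (4 entries read)
#1 VA=0x105C2600DDF (r,kernel):
  L0: frame=0x32 idx=2 entry=0x3D007 [P=1 RW=1 US=1 PS=0]
  L1: frame=0x3D idx=23 entry=0x3E007 [P=1 RW=1 US=1 PS=0]
  L2: frame=0x3E idx=19 entry=0x42007 [P=1 RW=1 US=1 PS=0]
  L3: frame=0x42 idx=0 entry=0x46007 [P=1 RW=1 US=1 PS=0]
  → PA=0x46DDF  (4 entries read)
#2 VA=0x303014051C3 (r,kernel):
  L0: frame=0x32 idx=6 entry=0x49007 [P=1 RW=1 US=1 PS=0]
  L1: frame=0x49 idx=12 entry=0x4C007 [P=1 RW=1 US=1 PS=0]
  L2: frame=0x4C idx=10 entry=0x4D007 [P=1 RW=1 US=1 PS=0]
  L3: frame=0x4D idx=5 entry=0x51007 [P=1 RW=1 US=1 PS=0]
  → PA=0x511C3  (4 entries read)

Access #2 fault: NONE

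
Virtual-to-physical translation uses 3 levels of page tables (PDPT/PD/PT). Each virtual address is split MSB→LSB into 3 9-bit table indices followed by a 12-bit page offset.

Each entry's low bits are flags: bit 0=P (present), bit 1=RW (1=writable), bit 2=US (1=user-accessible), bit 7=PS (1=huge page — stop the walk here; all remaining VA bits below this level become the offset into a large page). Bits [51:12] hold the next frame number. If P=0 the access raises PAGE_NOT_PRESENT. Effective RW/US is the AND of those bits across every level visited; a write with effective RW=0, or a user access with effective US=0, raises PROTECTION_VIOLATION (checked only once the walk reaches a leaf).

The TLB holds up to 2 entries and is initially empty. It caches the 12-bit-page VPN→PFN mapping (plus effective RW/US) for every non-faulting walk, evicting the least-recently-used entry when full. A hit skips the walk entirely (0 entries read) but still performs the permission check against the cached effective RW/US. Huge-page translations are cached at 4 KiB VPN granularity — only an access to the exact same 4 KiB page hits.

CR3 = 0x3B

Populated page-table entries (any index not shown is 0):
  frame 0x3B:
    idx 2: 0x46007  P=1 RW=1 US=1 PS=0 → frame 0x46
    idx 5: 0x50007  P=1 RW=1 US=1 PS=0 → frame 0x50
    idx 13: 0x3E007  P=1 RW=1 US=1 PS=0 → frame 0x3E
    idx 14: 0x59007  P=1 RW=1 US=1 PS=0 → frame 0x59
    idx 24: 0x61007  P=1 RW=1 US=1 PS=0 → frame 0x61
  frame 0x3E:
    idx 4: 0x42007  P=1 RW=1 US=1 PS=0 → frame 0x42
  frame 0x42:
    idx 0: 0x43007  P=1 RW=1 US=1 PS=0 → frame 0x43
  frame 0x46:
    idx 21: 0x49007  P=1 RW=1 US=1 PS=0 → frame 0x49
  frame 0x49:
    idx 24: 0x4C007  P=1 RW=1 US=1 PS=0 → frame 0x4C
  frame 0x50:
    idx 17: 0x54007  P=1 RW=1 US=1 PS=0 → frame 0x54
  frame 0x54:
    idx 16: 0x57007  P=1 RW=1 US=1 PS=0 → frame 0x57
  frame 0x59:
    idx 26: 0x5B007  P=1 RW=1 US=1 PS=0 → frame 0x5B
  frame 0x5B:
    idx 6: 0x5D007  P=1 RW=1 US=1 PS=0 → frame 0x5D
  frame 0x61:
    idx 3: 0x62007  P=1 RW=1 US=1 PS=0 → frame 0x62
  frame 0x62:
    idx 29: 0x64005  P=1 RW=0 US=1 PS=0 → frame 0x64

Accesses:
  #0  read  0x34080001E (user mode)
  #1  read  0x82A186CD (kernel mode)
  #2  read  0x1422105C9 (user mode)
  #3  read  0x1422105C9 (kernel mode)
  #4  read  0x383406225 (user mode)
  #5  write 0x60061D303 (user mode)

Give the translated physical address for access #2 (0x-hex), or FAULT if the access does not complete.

Per-access translation:
#0 VA=0x34080001E (r,user):
  lvl0: tbl 0x3B, slot 13 ⇒ 0x3E007 (P1/RW1/US1/PS0)
  lvl1: tbl 0x3E, slot 4 ⇒ 0x42007 (P1/RW1/US1/PS0)
  lvl2: tbl 0x42, slot 0 ⇒ 0x43007 (P1/RW1/US1/PS0)
  ✓ 0x4301E  — 3 lookups
#1 VA=0x82A186CD (r,kernel):
  lvl0: tbl 0x3B, slot 2 ⇒ 0x46007 (P1/RW1/US1/PS0)
  lvl1: tbl 0x46, slot 21 ⇒ 0x49007 (P1/RW1/US1/PS0)
  lvl2: tbl 0x49, slot 24 ⇒ 0x4C007 (P1/RW1/US1/PS0)
  ✓ 0x4C6CD  — 3 lookups
#2 VA=0x1422105C9 (r,user):
  lvl0: tbl 0x3B, slot 5 ⇒ 0x50007 (P1/RW1/US1/PS0)
  lvl1: tbl 0x50, slot 17 ⇒ 0x54007 (P1/RW1/US1/PS0)
  lvl2: tbl 0x54, slot 16 ⇒ 0x57007 (P1/RW1/US1/PS0)
  ✓ 0x575C9  — 3 lookups
#3 VA=0x1422105C9 (r,kernel):
  TLB hit vpn=0x142210 → PA=0x575C9
#4 VA=0x383406225 (r,user):
  lvl0: tbl 0x3B, slot 14 ⇒ 0x59007 (P1/RW1/US1/PS0)
  lvl1: tbl 0x59, slot 26 ⇒ 0x5B007 (P1/RW1/US1/PS0)
  lvl2: tbl 0x5B, slot 6 ⇒ 0x5D007 (P1/RW1/US1/PS0)
  ✓ 0x5D225  — 3 lookups
#5 VA=0x60061D303 (w,user):
  lvl0: tbl 0x3B, slot 24 ⇒ 0x61007 (P1/RW1/US1/PS0)
  lvl1: tbl 0x61, slot 3 ⇒ 0x62007 (P1/RW1/US1/PS0)
  lvl2: tbl 0x62, slot 29 ⇒ 0x64005 (P1/RW0/US1/PS0)
  → PROTECTION_VIOLATION  (3 entries read)

Access #2 PA: 0x575C9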